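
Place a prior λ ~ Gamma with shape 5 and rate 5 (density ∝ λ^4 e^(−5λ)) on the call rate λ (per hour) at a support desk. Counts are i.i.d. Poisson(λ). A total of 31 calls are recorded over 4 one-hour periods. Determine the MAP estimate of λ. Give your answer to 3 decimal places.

Σxᵢ = 31, n = 4.
Posterior ∝ λ^4e^(−5λ) · λ^31e^(−4λ) = λ^35e^(−9λ), i.e. Gamma(shape=36, rate=9).
The mode of a Gamma(a, b) with a ≥ 1 (shape–rate) is (a−1)/b = 35/9 ≈ 3.889.

λ̂_MAP = 3.889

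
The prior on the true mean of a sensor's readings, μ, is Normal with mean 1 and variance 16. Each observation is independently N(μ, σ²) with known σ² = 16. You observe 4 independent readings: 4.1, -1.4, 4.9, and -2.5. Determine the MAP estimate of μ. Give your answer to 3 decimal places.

n = 4; x̄ = (4.1 + (-1.4) + 4.9 + (-2.5))/4 = 5.1/4 = 1.275.
For a Normal prior and Normal likelihood with known variance, the posterior is Normal; its mode equals its mean, the precision-weighted average.
Prior precision 1/σ₀² = 1/16 = 0.0625; data precision n/σ² = 4/16 = 0.25.
μ̂ = (0.0625·1 + 0.25·1.275) / (0.0625 + 0.25) = 0.38125/0.3125 = 1.220.

μ̂_MAP = 1.220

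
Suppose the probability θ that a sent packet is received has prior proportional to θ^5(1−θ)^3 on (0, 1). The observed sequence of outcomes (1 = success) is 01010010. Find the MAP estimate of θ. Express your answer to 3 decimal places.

The prior density ∝ θ^5(1−θ)^3 is the kernel of Beta(6, 4).
Data: 3 successes in 8 trials (from the sequence). The binomial likelihood contributes θ^3(1−θ)^5, so the posterior is Beta(6+3, 4+5) = Beta(9, 9).
For Beta(a, b) with a, b > 1 the mode is (a−1)/(a+b−2) = 8/16 ≈ 0.500.

θ̂_MAP = 0.500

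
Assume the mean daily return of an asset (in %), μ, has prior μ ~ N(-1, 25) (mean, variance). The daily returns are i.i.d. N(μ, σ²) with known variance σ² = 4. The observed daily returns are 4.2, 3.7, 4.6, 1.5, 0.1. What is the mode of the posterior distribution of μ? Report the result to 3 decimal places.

n = 5; x̄ = (4.2 + 3.7 + 4.6 + 1.5 + 0.1)/5 = 14.1/5 = 2.82.
For a Normal prior and Normal likelihood with known variance, the posterior is Normal; its mode equals its mean, the precision-weighted average.
Prior precision 1/σ₀² = 1/25 = 0.04; data precision n/σ² = 5/4 = 1.25.
μ̂ = (0.04·(-1) + 1.25·2.82) / (0.04 + 1.25) = 3.485/1.29 = 697/258 ≈ 2.702.

μ̂_MAP = 2.702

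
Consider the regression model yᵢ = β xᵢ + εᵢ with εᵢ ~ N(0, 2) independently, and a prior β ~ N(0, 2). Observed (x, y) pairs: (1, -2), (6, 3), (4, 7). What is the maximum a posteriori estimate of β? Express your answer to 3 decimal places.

β̂_MAP = 0.815

log p(β | y) = −Σ(yᵢ − βxᵢ)²/(2·2) − β²/(2·2) + const.
Setting the derivative to zero: Σxᵢ(yᵢ − βxᵢ)/2 − β/2 = 0, so β = Σxᵢyᵢ / (Σxᵢ² + σ²/τ²).
Σxᵢyᵢ = 1·(-2) + 6·3 + 4·7 = 44; Σxᵢ² = 53; σ²/τ² = 1.
β̂_MAP = 44 / (53 + 1) = 44/54 ≈ 0.815.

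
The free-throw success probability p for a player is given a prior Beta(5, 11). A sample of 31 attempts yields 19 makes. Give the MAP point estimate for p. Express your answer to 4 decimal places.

p̂_MAP = 0.5111

Prior: Beta(5, 11).
Data: 19 successes in 31 trials. The binomial likelihood contributes p^19(1−p)^12, so the posterior is Beta(5+19, 11+12) = Beta(24, 23).
For Beta(a, b) with a, b > 1 the mode is (a−1)/(a+b−2) = 23/45 ≈ 0.5111.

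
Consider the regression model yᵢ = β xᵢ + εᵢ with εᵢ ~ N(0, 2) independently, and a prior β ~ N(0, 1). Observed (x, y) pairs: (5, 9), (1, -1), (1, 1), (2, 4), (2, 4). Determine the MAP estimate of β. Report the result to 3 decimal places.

log p(β | y) = −Σ(yᵢ − βxᵢ)²/(2·2) − β²/(2·1) + const.
Setting the derivative to zero: Σxᵢ(yᵢ − βxᵢ)/2 − β/1 = 0, so β = Σxᵢyᵢ / (Σxᵢ² + σ²/τ²).
Σxᵢyᵢ = 5·9 + 1·(-1) + 1·1 + 2·4 + 2·4 = 61; Σxᵢ² = 35; σ²/τ² = 2.
β̂_MAP = 61 / (35 + 2) = 61/37 ≈ 1.649.

β̂_MAP = 1.649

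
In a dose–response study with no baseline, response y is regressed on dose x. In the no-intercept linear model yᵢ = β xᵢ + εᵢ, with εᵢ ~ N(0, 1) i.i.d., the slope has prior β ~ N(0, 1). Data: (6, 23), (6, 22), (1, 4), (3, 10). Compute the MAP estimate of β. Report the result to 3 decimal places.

β̂_MAP = 3.663

log p(β | y) = −Σ(yᵢ − βxᵢ)²/(2·1) − β²/(2·1) + const.
Setting the derivative to zero: Σxᵢ(yᵢ − βxᵢ)/1 − β/1 = 0, so β = Σxᵢyᵢ / (Σxᵢ² + σ²/τ²).
Σxᵢyᵢ = 6·23 + 6·22 + 1·4 + 3·10 = 304; Σxᵢ² = 82; σ²/τ² = 1.
β̂_MAP = 304 / (82 + 1) = 304/83 ≈ 3.663.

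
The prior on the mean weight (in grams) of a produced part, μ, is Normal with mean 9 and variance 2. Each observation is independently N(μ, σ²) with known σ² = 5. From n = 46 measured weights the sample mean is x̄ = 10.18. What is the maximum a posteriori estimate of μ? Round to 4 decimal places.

n = 46, x̄ = 10.18.
For a Normal prior and Normal likelihood with known variance, the posterior is Normal; its mode equals its mean, the precision-weighted average.
Prior precision 1/σ₀² = 1/2 = 0.5; data precision n/σ² = 46/5 = 9.2.
μ̂ = (0.5·9 + 9.2·10.18) / (0.5 + 9.2) = 98.156/9.7 = 24539/2425 ≈ 10.1192.

μ̂_MAP = 10.1192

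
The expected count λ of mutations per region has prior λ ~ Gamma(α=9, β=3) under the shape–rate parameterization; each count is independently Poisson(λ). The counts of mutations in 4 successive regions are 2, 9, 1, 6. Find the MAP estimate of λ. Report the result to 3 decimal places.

λ̂_MAP = 3.714

Σxᵢ = 2+9+1+6 = 18, with n = 4.
Posterior ∝ λ^8e^(−3λ) · λ^18e^(−4λ) = λ^26e^(−7λ), i.e. Gamma(shape=27, rate=7).
The mode of a Gamma(a, b) with a ≥ 1 (shape–rate) is (a−1)/b = 26/7 ≈ 3.714.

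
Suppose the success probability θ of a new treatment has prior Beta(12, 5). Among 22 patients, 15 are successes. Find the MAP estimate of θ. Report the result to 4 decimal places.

Prior: Beta(12, 5).
Data: 15 successes in 22 trials. The binomial likelihood contributes θ^15(1−θ)^7, so the posterior is Beta(12+15, 5+7) = Beta(27, 12).
For Beta(a, b) with a, b > 1 the mode is (a−1)/(a+b−2) = 26/37 ≈ 0.7027.

θ̂_MAP = 0.7027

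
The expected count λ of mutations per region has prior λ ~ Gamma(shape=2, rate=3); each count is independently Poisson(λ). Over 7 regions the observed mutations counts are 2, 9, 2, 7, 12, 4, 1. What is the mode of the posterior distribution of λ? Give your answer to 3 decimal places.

Σxᵢ = 2+9+2+7+12+4+1 = 37, with n = 7.
Posterior ∝ λe^(−3λ) · λ^37e^(−7λ) = λ^38e^(−10λ), i.e. Gamma(shape=39, rate=10).
The mode of a Gamma(a, b) with a ≥ 1 (shape–rate) is (a−1)/b = 38/10 ≈ 3.800.

λ̂_MAP = 3.800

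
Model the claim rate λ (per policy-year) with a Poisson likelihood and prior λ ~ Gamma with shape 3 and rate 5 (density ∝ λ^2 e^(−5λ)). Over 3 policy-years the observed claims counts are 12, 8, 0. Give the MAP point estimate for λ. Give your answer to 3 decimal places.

λ̂_MAP = 2.750

Σxᵢ = 12+8+0 = 20, with n = 3.
Posterior ∝ λ^2e^(−5λ) · λ^20e^(−3λ) = λ^22e^(−8λ), i.e. Gamma(shape=23, rate=8).
The mode of a Gamma(a, b) with a ≥ 1 (shape–rate) is (a−1)/b = 22/8 ≈ 2.750.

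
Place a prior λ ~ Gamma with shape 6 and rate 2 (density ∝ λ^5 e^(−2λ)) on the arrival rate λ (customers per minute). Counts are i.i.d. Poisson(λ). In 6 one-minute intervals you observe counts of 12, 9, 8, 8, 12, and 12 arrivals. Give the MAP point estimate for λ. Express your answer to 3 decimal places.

λ̂_MAP = 8.250

Σxᵢ = 12+9+8+8+12+12 = 61, with n = 6.
Posterior ∝ λ^5e^(−2λ) · λ^61e^(−6λ) = λ^66e^(−8λ), i.e. Gamma(shape=67, rate=8).
The mode of a Gamma(a, b) with a ≥ 1 (shape–rate) is (a−1)/b = 66/8 ≈ 8.250.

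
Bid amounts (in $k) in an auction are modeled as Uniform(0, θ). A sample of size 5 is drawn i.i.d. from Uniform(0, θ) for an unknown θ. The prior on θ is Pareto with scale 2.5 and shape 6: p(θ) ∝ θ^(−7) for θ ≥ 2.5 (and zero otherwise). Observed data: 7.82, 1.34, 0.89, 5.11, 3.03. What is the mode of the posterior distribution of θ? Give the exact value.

The Uniform(0, θ) likelihood is θ^(−n) for θ ≥ max(xᵢ), zero otherwise. Here max(xᵢ) = 7.82.
Posterior ∝ θ^(−7) · θ^(−5) = θ^(−12) on θ ≥ max(2.5, 7.82) = 7.82.
This density is strictly decreasing in θ, so the posterior mode lies at the lower boundary of the support.

θ̂_MAP = 7.82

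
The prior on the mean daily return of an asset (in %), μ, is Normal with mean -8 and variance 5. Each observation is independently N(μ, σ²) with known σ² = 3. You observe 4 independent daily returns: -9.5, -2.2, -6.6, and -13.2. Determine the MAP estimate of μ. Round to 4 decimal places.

n = 4; x̄ = ((-9.5) + (-2.2) + (-6.6) + (-13.2))/4 = -31.5/4 = -7.875.
For a Normal prior and Normal likelihood with known variance, the posterior is Normal; its mode equals its mean, the precision-weighted average.
Prior precision 1/σ₀² = 1/5 = 0.2; data precision n/σ² = 4/3.
μ̂ = (0.2·(-8) + (4/3)·(-7.875)) / (0.2 + 4/3) = (-12.1)/(23/15) = -363/46 ≈ -7.8913.

μ̂_MAP = -7.8913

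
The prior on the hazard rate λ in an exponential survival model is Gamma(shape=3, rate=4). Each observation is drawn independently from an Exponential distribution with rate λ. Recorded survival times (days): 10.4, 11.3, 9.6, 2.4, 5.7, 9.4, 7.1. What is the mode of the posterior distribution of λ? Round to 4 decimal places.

The Exponential(rate=λ) likelihood is ∝ λ^n e^(−λΣtᵢ). Here n = 7 and Σtᵢ = 10.4 + 11.3 + 9.6 + 2.4 + 5.7 + 9.4 + 7.1 = 55.9.
Posterior ∝ λ^2e^(−4λ) · λ^7e^(−55.9λ) = λ^9e^(−59.9λ), i.e. Gamma(10, 59.9).
Mode = (a−1)/b = 9/59.9 ≈ 0.1503.

λ̂_MAP = 0.1503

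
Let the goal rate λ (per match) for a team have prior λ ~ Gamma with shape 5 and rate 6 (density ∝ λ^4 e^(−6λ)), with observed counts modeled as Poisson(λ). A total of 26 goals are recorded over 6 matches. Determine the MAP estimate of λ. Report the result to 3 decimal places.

λ̂_MAP = 2.500

Σxᵢ = 26, n = 6.
Posterior ∝ λ^4e^(−6λ) · λ^26e^(−6λ) = λ^30e^(−12λ), i.e. Gamma(shape=31, rate=12).
The mode of a Gamma(a, b) with a ≥ 1 (shape–rate) is (a−1)/b = 30/12 ≈ 2.500.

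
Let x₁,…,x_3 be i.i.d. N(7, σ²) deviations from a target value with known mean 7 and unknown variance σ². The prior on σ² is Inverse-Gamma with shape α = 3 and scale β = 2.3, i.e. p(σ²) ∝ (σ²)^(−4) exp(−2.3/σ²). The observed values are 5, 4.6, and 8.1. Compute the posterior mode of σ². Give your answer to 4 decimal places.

σ̂²_MAP = 1.4155

Sum of squared deviations about the known mean: SS = (5−7)² + (4.6−7)² + (8.1−7)² = 10.97.
The Normal likelihood contributes (σ²)^(−n/2) exp(−SS/(2σ²)), so the posterior is Inverse-Gamma(α + n/2, β + SS/2) = Inverse-Gamma(4.5, 7.785).
The mode of Inverse-Gamma(a, b) is b/(a+1) = 7.785/5.5 ≈ 1.4155.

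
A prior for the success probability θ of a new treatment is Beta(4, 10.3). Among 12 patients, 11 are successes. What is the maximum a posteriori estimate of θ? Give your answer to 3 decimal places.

θ̂_MAP = 0.576

Prior: Beta(4, 10.3).
Data: 11 successes in 12 trials. The binomial likelihood contributes θ^11(1−θ)^1, so the posterior is Beta(4+11, 10.3+1) = Beta(15, 11.3).
For Beta(a, b) with a, b > 1 the mode is (a−1)/(a+b−2) = 14/24.3 ≈ 0.576.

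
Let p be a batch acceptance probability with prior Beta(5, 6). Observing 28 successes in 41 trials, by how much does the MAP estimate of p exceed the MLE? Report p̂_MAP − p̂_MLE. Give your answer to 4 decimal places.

Posterior is Beta(33, 19); MAP = (33−1)/(52−2) = 32/50 ≈ 0.64000.
MLE ignores the prior: p̂_MLE = k/n = 28/41 ≈ 0.68293.
Difference = 32/50 − 28/41 = -44/1025 ≈ -0.0429.

MAP − MLE = -0.0429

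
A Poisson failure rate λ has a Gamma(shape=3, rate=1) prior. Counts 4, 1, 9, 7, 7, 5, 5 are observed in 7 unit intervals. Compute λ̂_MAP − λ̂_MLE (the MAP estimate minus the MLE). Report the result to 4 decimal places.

Σxᵢ = 38. Posterior is Gamma(41, 8); MAP = (41−1)/8 = 40/8 ≈ 5.00000.
MLE = x̄ = 38/7 ≈ 5.42857.
Difference = 40/8 − 38/7 = -3/7 ≈ -0.4286.

MAP − MLE = -0.4286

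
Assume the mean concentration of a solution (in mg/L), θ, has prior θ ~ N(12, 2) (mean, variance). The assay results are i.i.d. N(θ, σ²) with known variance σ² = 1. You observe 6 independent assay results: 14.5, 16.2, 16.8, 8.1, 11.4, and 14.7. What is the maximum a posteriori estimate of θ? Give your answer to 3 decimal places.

n = 6; x̄ = (14.5 + 16.2 + 16.8 + 8.1 + 11.4 + 14.7)/6 = 81.7/6 = 817/60 ≈ 13.6167.
For a Normal prior and Normal likelihood with known variance, the posterior is Normal; its mode equals its mean, the precision-weighted average.
Prior precision 1/σ₀² = 1/2 = 0.5; data precision n/σ² = 6/1 = 6.
θ̂ = (0.5·12 + 6·(817/60)) / (0.5 + 6) = 87.7/6.5 = 877/65 ≈ 13.492.

θ̂_MAP = 13.492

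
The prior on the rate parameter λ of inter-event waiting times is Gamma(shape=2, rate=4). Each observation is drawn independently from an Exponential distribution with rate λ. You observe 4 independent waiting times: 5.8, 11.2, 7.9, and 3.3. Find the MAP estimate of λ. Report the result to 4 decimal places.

The Exponential(rate=λ) likelihood is ∝ λ^n e^(−λΣtᵢ). Here n = 4 and Σtᵢ = 5.8 + 11.2 + 7.9 + 3.3 = 28.2.
Posterior ∝ λe^(−4λ) · λ^4e^(−28.2λ) = λ^5e^(−32.2λ), i.e. Gamma(6, 32.2).
Mode = (a−1)/b = 5/32.2 ≈ 0.1553.

λ̂_MAP = 0.1553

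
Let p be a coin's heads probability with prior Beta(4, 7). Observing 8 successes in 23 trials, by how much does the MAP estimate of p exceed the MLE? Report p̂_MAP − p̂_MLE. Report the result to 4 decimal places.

Posterior is Beta(12, 22); MAP = (12−1)/(34−2) = 11/32 ≈ 0.34375.
MLE ignores the prior: p̂_MLE = k/n = 8/23 ≈ 0.34783.
Difference = 11/32 − 8/23 = -3/736 ≈ -0.0041.

MAP − MLE = -0.0041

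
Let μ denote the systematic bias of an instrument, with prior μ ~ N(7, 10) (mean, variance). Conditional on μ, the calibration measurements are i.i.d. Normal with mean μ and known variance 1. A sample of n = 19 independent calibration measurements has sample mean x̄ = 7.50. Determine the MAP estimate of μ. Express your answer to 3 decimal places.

n = 19, x̄ = 7.50.
For a Normal prior and Normal likelihood with known variance, the posterior is Normal; its mode equals its mean, the precision-weighted average.
Prior precision 1/σ₀² = 1/10 = 0.1; data precision n/σ² = 19/1 = 19.
μ̂ = (0.1·7 + 19·7.5) / (0.1 + 19) = 143.2/19.1 = 1432/191 ≈ 7.497.

μ̂_MAP = 7.497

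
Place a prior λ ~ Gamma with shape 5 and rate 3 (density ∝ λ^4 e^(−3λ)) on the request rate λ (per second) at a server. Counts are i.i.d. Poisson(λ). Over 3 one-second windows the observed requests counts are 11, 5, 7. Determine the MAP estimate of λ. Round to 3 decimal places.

Σxᵢ = 11+5+7 = 23, with n = 3.
Posterior ∝ λ^4e^(−3λ) · λ^23e^(−3λ) = λ^27e^(−6λ), i.e. Gamma(shape=28, rate=6).
The mode of a Gamma(a, b) with a ≥ 1 (shape–rate) is (a−1)/b = 27/6 ≈ 4.500.

λ̂_MAP = 4.500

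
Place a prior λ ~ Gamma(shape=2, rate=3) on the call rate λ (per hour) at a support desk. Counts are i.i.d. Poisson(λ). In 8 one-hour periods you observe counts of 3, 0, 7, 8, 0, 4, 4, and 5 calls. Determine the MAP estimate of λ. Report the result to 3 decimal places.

λ̂_MAP = 2.909

Σxᵢ = 3+0+7+8+0+4+4+5 = 31, with n = 8.
Posterior ∝ λe^(−3λ) · λ^31e^(−8λ) = λ^32e^(−11λ), i.e. Gamma(shape=33, rate=11).
The mode of a Gamma(a, b) with a ≥ 1 (shape–rate) is (a−1)/b = 32/11 ≈ 2.909.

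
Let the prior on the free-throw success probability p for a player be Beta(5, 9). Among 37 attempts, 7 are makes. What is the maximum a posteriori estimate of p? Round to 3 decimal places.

Prior: Beta(5, 9).
Data: 7 successes in 37 trials. The binomial likelihood contributes p^7(1−p)^30, so the posterior is Beta(5+7, 9+30) = Beta(12, 39).
For Beta(a, b) with a, b > 1 the mode is (a−1)/(a+b−2) = 11/49 ≈ 0.224.

p̂_MAP = 0.224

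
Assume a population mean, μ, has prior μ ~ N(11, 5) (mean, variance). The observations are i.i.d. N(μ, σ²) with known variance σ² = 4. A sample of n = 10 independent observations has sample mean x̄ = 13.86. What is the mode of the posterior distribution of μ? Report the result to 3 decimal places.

n = 10, x̄ = 13.86.
For a Normal prior and Normal likelihood with known variance, the posterior is Normal; its mode equals its mean, the precision-weighted average.
Prior precision 1/σ₀² = 1/5 = 0.2; data precision n/σ² = 10/4 = 2.5.
μ̂ = (0.2·11 + 2.5·13.86) / (0.2 + 2.5) = 36.85/2.7 = 737/54 ≈ 13.648.

μ̂_MAP = 13.648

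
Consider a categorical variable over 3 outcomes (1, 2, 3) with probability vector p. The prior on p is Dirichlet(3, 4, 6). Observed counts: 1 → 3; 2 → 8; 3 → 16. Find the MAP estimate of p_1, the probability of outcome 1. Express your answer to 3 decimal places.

The posterior is Dirichlet(αᵢ + nᵢ) = Dirichlet(6, 12, 22).
For a Dirichlet(a₁,…,a_K) with all aᵢ > 1, the mode has j-th component (aⱼ − 1)/(Σaᵢ − K).
Here Σaᵢ = 40 and K = 3, so p_1 = (6 − 1)/(40 − 3) = 5/37 ≈ 0.135.

MAP estimate: 0.135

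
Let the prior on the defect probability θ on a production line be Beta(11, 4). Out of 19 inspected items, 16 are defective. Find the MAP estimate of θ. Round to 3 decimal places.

Prior: Beta(11, 4).
Data: 16 successes in 19 trials. The binomial likelihood contributes θ^16(1−θ)^3, so the posterior is Beta(11+16, 4+3) = Beta(27, 7).
For Beta(a, b) with a, b > 1 the mode is (a−1)/(a+b−2) = 26/32 ≈ 0.813.

θ̂_MAP = 0.813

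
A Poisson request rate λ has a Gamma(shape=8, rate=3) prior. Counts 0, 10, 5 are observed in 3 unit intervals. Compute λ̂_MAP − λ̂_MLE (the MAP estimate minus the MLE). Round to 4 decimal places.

Σxᵢ = 15. Posterior is Gamma(23, 6); MAP = (23−1)/6 = 22/6 ≈ 3.66667.
MLE = x̄ = 15/3 ≈ 5.00000.
Difference = 22/6 − 15/3 = -4/3 ≈ -1.3333.

MAP − MLE = -1.3333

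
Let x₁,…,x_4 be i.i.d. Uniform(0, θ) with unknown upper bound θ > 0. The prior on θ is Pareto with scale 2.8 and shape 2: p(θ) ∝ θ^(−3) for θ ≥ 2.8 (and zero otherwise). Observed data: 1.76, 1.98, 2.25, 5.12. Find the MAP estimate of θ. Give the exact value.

θ̂_MAP = 5.12

The Uniform(0, θ) likelihood is θ^(−n) for θ ≥ max(xᵢ), zero otherwise. Here max(xᵢ) = 5.12.
Posterior ∝ θ^(−3) · θ^(−4) = θ^(−7) on θ ≥ max(2.8, 5.12) = 5.12.
This density is strictly decreasing in θ, so the posterior mode lies at the lower boundary of the support.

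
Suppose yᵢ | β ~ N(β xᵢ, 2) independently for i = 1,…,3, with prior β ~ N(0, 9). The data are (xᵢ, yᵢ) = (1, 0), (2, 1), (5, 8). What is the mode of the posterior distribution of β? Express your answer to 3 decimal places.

β̂_MAP = 1.390

log p(β | y) = −Σ(yᵢ − βxᵢ)²/(2·2) − β²/(2·9) + const.
Setting the derivative to zero: Σxᵢ(yᵢ − βxᵢ)/2 − β/9 = 0, so β = Σxᵢyᵢ / (Σxᵢ² + σ²/τ²).
Σxᵢyᵢ = 1·0 + 2·1 + 5·8 = 42; Σxᵢ² = 30; σ²/τ² = 2/9.
β̂_MAP = 42 / (30 + 2/9) = 42/(272/9) = 189/136 ≈ 1.390.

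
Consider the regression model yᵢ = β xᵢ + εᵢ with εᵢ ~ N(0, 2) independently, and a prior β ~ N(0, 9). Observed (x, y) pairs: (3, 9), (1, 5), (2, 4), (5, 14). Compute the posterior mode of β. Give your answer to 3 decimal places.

β̂_MAP = 2.805

log p(β | y) = −Σ(yᵢ − βxᵢ)²/(2·2) − β²/(2·9) + const.
Setting the derivative to zero: Σxᵢ(yᵢ − βxᵢ)/2 − β/9 = 0, so β = Σxᵢyᵢ / (Σxᵢ² + σ²/τ²).
Σxᵢyᵢ = 3·9 + 1·5 + 2·4 + 5·14 = 110; Σxᵢ² = 39; σ²/τ² = 2/9.
β̂_MAP = 110 / (39 + 2/9) = 110/(353/9) = 990/353 ≈ 2.805.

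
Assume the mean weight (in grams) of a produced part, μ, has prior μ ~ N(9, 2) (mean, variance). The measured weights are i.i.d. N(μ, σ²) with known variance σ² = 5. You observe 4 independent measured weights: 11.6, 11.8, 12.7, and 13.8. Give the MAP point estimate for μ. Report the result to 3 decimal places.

μ̂_MAP = 11.138

n = 4; x̄ = (11.6 + 11.8 + 12.7 + 13.8)/4 = 49.9/4 = 12.475.
For a Normal prior and Normal likelihood with known variance, the posterior is Normal; its mode equals its mean, the precision-weighted average.
Prior precision 1/σ₀² = 1/2 = 0.5; data precision n/σ² = 4/5 = 0.8.
μ̂ = (0.5·9 + 0.8·12.475) / (0.5 + 0.8) = 14.48/1.3 = 724/65 ≈ 11.138.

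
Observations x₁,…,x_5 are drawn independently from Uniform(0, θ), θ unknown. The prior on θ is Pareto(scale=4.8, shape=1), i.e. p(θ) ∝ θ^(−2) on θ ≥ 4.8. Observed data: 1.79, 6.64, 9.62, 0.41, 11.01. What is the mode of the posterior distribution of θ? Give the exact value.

θ̂_MAP = 11.01

The Uniform(0, θ) likelihood is θ^(−n) for θ ≥ max(xᵢ), zero otherwise. Here max(xᵢ) = 11.01.
Posterior ∝ θ^(−2) · θ^(−5) = θ^(−7) on θ ≥ max(4.8, 11.01) = 11.01.
This density is strictly decreasing in θ, so the posterior mode lies at the lower boundary of the support.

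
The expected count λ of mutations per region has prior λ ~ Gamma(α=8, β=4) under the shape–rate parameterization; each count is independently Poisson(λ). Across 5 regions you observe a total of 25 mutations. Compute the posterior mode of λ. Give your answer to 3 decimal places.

λ̂_MAP = 3.556

Σxᵢ = 25, n = 5.
Posterior ∝ λ^7e^(−4λ) · λ^25e^(−5λ) = λ^32e^(−9λ), i.e. Gamma(shape=33, rate=9).
The mode of a Gamma(a, b) with a ≥ 1 (shape–rate) is (a−1)/b = 32/9 ≈ 3.556.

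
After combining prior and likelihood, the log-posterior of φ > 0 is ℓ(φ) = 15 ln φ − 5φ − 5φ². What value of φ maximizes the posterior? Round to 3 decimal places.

ℓ'(φ) = 15/φ − 5 − 10φ. Setting this to zero and multiplying by φ: 10φ² + 5φ − 15 = 0.
φ = (−5 + √(5² + 4·10·15)) / (2·10) = (−5 + √625) / 20 = (−5 + 25)/20 = 1.
ℓ''(φ) = −15/φ² − 10 < 0, confirming a maximum.

φ̂_MAP = 1.000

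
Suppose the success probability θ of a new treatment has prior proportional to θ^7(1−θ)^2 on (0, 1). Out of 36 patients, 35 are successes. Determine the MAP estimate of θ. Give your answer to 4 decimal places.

θ̂_MAP = 0.9333

The prior density ∝ θ^7(1−θ)^2 is the kernel of Beta(8, 3).
Data: 35 successes in 36 trials. The binomial likelihood contributes θ^35(1−θ)^1, so the posterior is Beta(8+35, 3+1) = Beta(43, 4).
For Beta(a, b) with a, b > 1 the mode is (a−1)/(a+b−2) = 42/45 ≈ 0.9333.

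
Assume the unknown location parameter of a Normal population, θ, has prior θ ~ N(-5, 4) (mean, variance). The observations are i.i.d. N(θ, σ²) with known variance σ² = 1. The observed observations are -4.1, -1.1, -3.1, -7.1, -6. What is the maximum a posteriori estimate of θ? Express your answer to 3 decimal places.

n = 5; x̄ = ((-4.1) + (-1.1) + (-3.1) + (-7.1) + (-6))/5 = -21.4/5 = -4.28.
For a Normal prior and Normal likelihood with known variance, the posterior is Normal; its mode equals its mean, the precision-weighted average.
Prior precision 1/σ₀² = 1/4 = 0.25; data precision n/σ² = 5/1 = 5.
θ̂ = (0.25·(-5) + 5·(-4.28)) / (0.25 + 5) = (-22.65)/5.25 = -151/35 ≈ -4.314.

θ̂_MAP = -4.314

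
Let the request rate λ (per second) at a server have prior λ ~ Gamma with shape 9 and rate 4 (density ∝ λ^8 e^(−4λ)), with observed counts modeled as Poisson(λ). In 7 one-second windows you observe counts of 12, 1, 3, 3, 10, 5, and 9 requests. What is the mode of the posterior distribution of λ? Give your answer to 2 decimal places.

λ̂_MAP = 4.64

Σxᵢ = 12+1+3+3+10+5+9 = 43, with n = 7.
Posterior ∝ λ^8e^(−4λ) · λ^43e^(−7λ) = λ^51e^(−11λ), i.e. Gamma(shape=52, rate=11).
The mode of a Gamma(a, b) with a ≥ 1 (shape–rate) is (a−1)/b = 51/11 ≈ 4.64.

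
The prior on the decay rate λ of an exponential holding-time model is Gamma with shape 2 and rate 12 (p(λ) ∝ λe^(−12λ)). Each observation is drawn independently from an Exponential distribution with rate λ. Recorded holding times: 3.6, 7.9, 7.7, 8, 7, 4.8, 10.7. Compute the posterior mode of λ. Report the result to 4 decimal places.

The Exponential(rate=λ) likelihood is ∝ λ^n e^(−λΣtᵢ). Here n = 7 and Σtᵢ = 3.6 + 7.9 + 7.7 + 8 + 7 + 4.8 + 10.7 = 49.7.
Posterior ∝ λe^(−12λ) · λ^7e^(−49.7λ) = λ^8e^(−61.7λ), i.e. Gamma(9, 61.7).
Mode = (a−1)/b = 8/61.7 ≈ 0.1297.

λ̂_MAP = 0.1297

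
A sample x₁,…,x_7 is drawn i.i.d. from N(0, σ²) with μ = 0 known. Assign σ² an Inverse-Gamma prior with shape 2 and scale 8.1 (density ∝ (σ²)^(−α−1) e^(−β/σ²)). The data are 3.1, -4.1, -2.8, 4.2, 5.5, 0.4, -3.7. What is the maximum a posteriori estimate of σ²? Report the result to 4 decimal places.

σ̂²_MAP = 8.6308

Sum of squared deviations about the known mean: SS = (3.1−0)² + (-4.1−0)² + (-2.8−0)² + (4.2−0)² + (5.5−0)² + (0.4−0)² + (-3.7−0)² = 96.
The Normal likelihood contributes (σ²)^(−n/2) exp(−SS/(2σ²)), so the posterior is Inverse-Gamma(α + n/2, β + SS/2) = Inverse-Gamma(5.5, 56.1).
The mode of Inverse-Gamma(a, b) is b/(a+1) = 56.1/6.5 ≈ 8.6308.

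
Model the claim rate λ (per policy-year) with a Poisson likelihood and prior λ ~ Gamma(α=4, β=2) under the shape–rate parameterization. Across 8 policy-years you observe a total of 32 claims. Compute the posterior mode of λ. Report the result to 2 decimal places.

Σxᵢ = 32, n = 8.
Posterior ∝ λ^3e^(−2λ) · λ^32e^(−8λ) = λ^35e^(−10λ), i.e. Gamma(shape=36, rate=10).
The mode of a Gamma(a, b) with a ≥ 1 (shape–rate) is (a−1)/b = 35/10 ≈ 3.50.

λ̂_MAP = 3.50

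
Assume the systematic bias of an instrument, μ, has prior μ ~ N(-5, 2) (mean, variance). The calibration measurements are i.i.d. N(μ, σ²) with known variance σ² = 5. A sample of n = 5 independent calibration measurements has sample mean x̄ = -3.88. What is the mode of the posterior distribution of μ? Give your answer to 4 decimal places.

n = 5, x̄ = -3.88.
For a Normal prior and Normal likelihood with known variance, the posterior is Normal; its mode equals its mean, the precision-weighted average.
Prior precision 1/σ₀² = 1/2 = 0.5; data precision n/σ² = 5/5 = 1.
μ̂ = (0.5·(-5) + 1·(-3.88)) / (0.5 + 1) = (-6.38)/1.5 = -319/75 ≈ -4.2533.

μ̂_MAP = -4.2533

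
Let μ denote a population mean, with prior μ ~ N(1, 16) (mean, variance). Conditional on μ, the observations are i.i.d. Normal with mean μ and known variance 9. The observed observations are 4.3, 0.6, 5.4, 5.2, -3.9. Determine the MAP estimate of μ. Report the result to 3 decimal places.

n = 5; x̄ = (4.3 + 0.6 + 5.4 + 5.2 + (-3.9))/5 = 11.6/5 = 2.32.
For a Normal prior and Normal likelihood with known variance, the posterior is Normal; its mode equals its mean, the precision-weighted average.
Prior precision 1/σ₀² = 1/16 = 0.0625; data precision n/σ² = 5/9.
μ̂ = (0.0625·1 + (5/9)·2.32) / (0.0625 + 5/9) = (973/720)/(89/144) = 973/445 ≈ 2.187.

μ̂_MAP = 2.187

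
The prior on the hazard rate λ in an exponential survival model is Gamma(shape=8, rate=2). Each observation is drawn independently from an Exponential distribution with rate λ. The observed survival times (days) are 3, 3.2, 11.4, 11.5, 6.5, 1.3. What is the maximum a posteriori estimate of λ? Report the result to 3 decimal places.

The Exponential(rate=λ) likelihood is ∝ λ^n e^(−λΣtᵢ). Here n = 6 and Σtᵢ = 3 + 3.2 + 11.4 + 11.5 + 6.5 + 1.3 = 36.9.
Posterior ∝ λ^7e^(−2λ) · λ^6e^(−36.9λ) = λ^13e^(−38.9λ), i.e. Gamma(14, 38.9).
Mode = (a−1)/b = 13/38.9 ≈ 0.334.

λ̂_MAP = 0.334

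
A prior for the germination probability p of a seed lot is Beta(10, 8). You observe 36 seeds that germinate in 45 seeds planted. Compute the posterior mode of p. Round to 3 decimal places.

p̂_MAP = 0.738

Prior: Beta(10, 8).
Data: 36 successes in 45 trials. The binomial likelihood contributes p^36(1−p)^9, so the posterior is Beta(10+36, 8+9) = Beta(46, 17).
For Beta(a, b) with a, b > 1 the mode is (a−1)/(a+b−2) = 45/61 ≈ 0.738.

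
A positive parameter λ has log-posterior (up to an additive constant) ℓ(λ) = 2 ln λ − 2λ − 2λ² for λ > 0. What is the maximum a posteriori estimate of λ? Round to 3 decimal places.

λ̂_MAP = 0.500

ℓ'(λ) = 2/λ − 2 − 4λ. Setting this to zero and multiplying by λ: 4λ² + 2λ − 2 = 0.
λ = (−2 + √(2² + 4·4·2)) / (2·4) = (−2 + √36) / 8 = (−2 + 6)/8 = 1/2.
ℓ''(λ) = −2/λ² − 4 < 0, confirming a maximum.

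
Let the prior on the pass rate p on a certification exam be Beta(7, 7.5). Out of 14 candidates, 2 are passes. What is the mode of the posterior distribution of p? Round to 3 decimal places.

p̂_MAP = 0.302

Prior: Beta(7, 7.5).
Data: 2 successes in 14 trials. The binomial likelihood contributes p^2(1−p)^12, so the posterior is Beta(7+2, 7.5+12) = Beta(9, 19.5).
For Beta(a, b) with a, b > 1 the mode is (a−1)/(a+b−2) = 8/26.5 ≈ 0.302.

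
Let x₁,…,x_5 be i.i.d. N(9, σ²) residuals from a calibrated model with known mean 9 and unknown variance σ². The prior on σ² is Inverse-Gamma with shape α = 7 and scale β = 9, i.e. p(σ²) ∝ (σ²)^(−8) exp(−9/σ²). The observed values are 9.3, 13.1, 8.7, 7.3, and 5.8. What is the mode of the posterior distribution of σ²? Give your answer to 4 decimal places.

Sum of squared deviations about the known mean: SS = (9.3−9)² + (13.1−9)² + (8.7−9)² + (7.3−9)² + (5.8−9)² = 30.12.
The Normal likelihood contributes (σ²)^(−n/2) exp(−SS/(2σ²)), so the posterior is Inverse-Gamma(α + n/2, β + SS/2) = Inverse-Gamma(9.5, 24.06).
The mode of Inverse-Gamma(a, b) is b/(a+1) = 24.06/10.5 ≈ 2.2914.

σ̂²_MAP = 2.2914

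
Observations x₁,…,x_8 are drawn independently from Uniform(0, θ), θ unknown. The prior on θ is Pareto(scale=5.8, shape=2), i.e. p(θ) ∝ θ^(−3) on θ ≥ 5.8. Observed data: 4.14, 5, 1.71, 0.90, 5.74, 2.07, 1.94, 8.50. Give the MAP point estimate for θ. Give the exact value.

The Uniform(0, θ) likelihood is θ^(−n) for θ ≥ max(xᵢ), zero otherwise. Here max(xᵢ) = 8.50.
Posterior ∝ θ^(−3) · θ^(−8) = θ^(−11) on θ ≥ max(5.8, 8.50) = 8.50.
This density is strictly decreasing in θ, so the posterior mode lies at the lower boundary of the support.

θ̂_MAP = 8.50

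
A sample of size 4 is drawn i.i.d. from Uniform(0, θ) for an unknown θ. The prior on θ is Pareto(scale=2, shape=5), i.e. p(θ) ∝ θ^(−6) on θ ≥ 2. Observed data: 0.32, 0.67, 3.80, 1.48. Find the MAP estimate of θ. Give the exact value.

The Uniform(0, θ) likelihood is θ^(−n) for θ ≥ max(xᵢ), zero otherwise. Here max(xᵢ) = 3.80.
Posterior ∝ θ^(−6) · θ^(−4) = θ^(−10) on θ ≥ max(2, 3.80) = 3.80.
This density is strictly decreasing in θ, so the posterior mode lies at the lower boundary of the support.

θ̂_MAP = 3.80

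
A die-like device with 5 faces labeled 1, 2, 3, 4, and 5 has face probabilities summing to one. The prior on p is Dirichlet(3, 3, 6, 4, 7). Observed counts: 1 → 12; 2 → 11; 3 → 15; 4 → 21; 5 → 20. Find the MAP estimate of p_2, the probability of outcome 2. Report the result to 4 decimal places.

MAP estimate: 0.1340

The posterior is Dirichlet(αᵢ + nᵢ) = Dirichlet(15, 14, 21, 25, 27).
For a Dirichlet(a₁,…,a_K) with all aᵢ > 1, the mode has j-th component (aⱼ − 1)/(Σaᵢ − K).
Here Σaᵢ = 102 and K = 5, so p_2 = (14 − 1)/(102 − 5) = 13/97 ≈ 0.1340.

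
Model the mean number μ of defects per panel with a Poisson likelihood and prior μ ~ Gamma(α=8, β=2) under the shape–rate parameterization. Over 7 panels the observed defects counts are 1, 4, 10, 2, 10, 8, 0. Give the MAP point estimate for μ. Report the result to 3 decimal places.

Σxᵢ = 1+4+10+2+10+8+0 = 35, with n = 7.
Posterior ∝ μ^7e^(−2μ) · μ^35e^(−7μ) = μ^42e^(−9μ), i.e. Gamma(shape=43, rate=9).
The mode of a Gamma(a, b) with a ≥ 1 (shape–rate) is (a−1)/b = 42/9 ≈ 4.667.

μ̂_MAP = 4.667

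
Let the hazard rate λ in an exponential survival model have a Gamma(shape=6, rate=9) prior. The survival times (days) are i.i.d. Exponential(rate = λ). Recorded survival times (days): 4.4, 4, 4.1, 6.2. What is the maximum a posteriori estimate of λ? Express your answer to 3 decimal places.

The Exponential(rate=λ) likelihood is ∝ λ^n e^(−λΣtᵢ). Here n = 4 and Σtᵢ = 4.4 + 4 + 4.1 + 6.2 = 18.7.
Posterior ∝ λ^5e^(−9λ) · λ^4e^(−18.7λ) = λ^9e^(−27.7λ), i.e. Gamma(10, 27.7).
Mode = (a−1)/b = 9/27.7 ≈ 0.325.

λ̂_MAP = 0.325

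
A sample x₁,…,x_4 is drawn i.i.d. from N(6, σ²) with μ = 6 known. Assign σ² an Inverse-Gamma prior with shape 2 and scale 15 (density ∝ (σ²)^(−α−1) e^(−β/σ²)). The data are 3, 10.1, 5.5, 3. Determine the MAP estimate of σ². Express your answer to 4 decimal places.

σ̂²_MAP = 6.5060

Sum of squared deviations about the known mean: SS = (3−6)² + (10.1−6)² + (5.5−6)² + (3−6)² = 35.06.
The Normal likelihood contributes (σ²)^(−n/2) exp(−SS/(2σ²)), so the posterior is Inverse-Gamma(α + n/2, β + SS/2) = Inverse-Gamma(4, 32.53).
The mode of Inverse-Gamma(a, b) is b/(a+1) = 32.53/5 ≈ 6.5060.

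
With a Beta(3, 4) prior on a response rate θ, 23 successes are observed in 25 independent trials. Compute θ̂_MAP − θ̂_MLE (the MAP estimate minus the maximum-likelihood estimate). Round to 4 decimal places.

MAP − MLE = -0.0867

Posterior is Beta(26, 6); MAP = (26−1)/(32−2) = 25/30 ≈ 0.83333.
MLE ignores the prior: θ̂_MLE = k/n = 23/25 ≈ 0.92000.
Difference = 25/30 − 23/25 = -13/150 ≈ -0.0867.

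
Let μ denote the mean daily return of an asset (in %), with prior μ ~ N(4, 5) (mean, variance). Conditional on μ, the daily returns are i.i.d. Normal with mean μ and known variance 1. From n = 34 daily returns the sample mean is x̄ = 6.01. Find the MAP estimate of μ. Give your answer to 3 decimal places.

n = 34, x̄ = 6.01.
For a Normal prior and Normal likelihood with known variance, the posterior is Normal; its mode equals its mean, the precision-weighted average.
Prior precision 1/σ₀² = 1/5 = 0.2; data precision n/σ² = 34/1 = 34.
μ̂ = (0.2·4 + 34·6.01) / (0.2 + 34) = 205.14/34.2 = 3419/570 ≈ 5.998.

μ̂_MAP = 5.998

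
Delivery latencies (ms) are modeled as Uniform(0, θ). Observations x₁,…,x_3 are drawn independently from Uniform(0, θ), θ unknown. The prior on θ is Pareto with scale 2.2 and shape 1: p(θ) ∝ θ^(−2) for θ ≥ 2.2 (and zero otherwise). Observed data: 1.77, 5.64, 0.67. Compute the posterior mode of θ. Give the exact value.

θ̂_MAP = 5.64

The Uniform(0, θ) likelihood is θ^(−n) for θ ≥ max(xᵢ), zero otherwise. Here max(xᵢ) = 5.64.
Posterior ∝ θ^(−2) · θ^(−3) = θ^(−5) on θ ≥ max(2.2, 5.64) = 5.64.
This density is strictly decreasing in θ, so the posterior mode lies at the lower boundary of the support.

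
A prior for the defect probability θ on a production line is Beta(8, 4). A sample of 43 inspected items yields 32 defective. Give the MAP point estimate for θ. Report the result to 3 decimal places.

Prior: Beta(8, 4).
Data: 32 successes in 43 trials. The binomial likelihood contributes θ^32(1−θ)^11, so the posterior is Beta(8+32, 4+11) = Beta(40, 15).
For Beta(a, b) with a, b > 1 the mode is (a−1)/(a+b−2) = 39/53 ≈ 0.736.

θ̂_MAP = 0.736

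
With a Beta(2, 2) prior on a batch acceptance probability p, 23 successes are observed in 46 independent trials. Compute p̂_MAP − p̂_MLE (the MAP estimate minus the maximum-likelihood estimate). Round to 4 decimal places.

MAP − MLE = 0.0000

Posterior is Beta(25, 25); MAP = (25−1)/(50−2) = 24/48 ≈ 0.50000.
MLE ignores the prior: p̂_MLE = k/n = 23/46 ≈ 0.50000.
Difference = 24/48 − 23/46 = 0 ≈ 0.0000.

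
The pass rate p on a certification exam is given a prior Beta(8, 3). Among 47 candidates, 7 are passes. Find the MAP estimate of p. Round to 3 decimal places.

p̂_MAP = 0.250

Prior: Beta(8, 3).
Data: 7 successes in 47 trials. The binomial likelihood contributes p^7(1−p)^40, so the posterior is Beta(8+7, 3+40) = Beta(15, 43).
For Beta(a, b) with a, b > 1 the mode is (a−1)/(a+b−2) = 14/56 ≈ 0.250.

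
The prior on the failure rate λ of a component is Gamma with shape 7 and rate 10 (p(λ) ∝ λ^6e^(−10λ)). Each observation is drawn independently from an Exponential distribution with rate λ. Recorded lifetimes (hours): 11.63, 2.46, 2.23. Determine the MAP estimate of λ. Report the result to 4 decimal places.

λ̂_MAP = 0.3419

The Exponential(rate=λ) likelihood is ∝ λ^n e^(−λΣtᵢ). Here n = 3 and Σtᵢ = 11.63 + 2.46 + 2.23 = 16.32.
Posterior ∝ λ^6e^(−10λ) · λ^3e^(−16.32λ) = λ^9e^(−26.32λ), i.e. Gamma(10, 26.32).
Mode = (a−1)/b = 9/26.32 ≈ 0.3419.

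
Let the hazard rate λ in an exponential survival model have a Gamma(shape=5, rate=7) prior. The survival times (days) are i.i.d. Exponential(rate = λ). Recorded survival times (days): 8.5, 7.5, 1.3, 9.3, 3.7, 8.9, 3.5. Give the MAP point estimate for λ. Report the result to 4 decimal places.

The Exponential(rate=λ) likelihood is ∝ λ^n e^(−λΣtᵢ). Here n = 7 and Σtᵢ = 8.5 + 7.5 + 1.3 + 9.3 + 3.7 + 8.9 + 3.5 = 42.7.
Posterior ∝ λ^4e^(−7λ) · λ^7e^(−42.7λ) = λ^11e^(−49.7λ), i.e. Gamma(12, 49.7).
Mode = (a−1)/b = 11/49.7 ≈ 0.2213.

λ̂_MAP = 0.2213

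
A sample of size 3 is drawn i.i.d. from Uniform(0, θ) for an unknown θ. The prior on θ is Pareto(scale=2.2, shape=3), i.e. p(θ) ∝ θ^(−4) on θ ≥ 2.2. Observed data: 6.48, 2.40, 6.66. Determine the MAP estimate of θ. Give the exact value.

θ̂_MAP = 6.66

The Uniform(0, θ) likelihood is θ^(−n) for θ ≥ max(xᵢ), zero otherwise. Here max(xᵢ) = 6.66.
Posterior ∝ θ^(−4) · θ^(−3) = θ^(−7) on θ ≥ max(2.2, 6.66) = 6.66.
This density is strictly decreasing in θ, so the posterior mode lies at the lower boundary of the support.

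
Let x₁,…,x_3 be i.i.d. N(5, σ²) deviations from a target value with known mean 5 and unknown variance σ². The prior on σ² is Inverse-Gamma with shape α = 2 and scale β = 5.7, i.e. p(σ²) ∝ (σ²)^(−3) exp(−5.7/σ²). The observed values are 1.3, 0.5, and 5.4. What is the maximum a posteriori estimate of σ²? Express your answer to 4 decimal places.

Sum of squared deviations about the known mean: SS = (1.3−5)² + (0.5−5)² + (5.4−5)² = 34.1.
The Normal likelihood contributes (σ²)^(−n/2) exp(−SS/(2σ²)), so the posterior is Inverse-Gamma(α + n/2, β + SS/2) = Inverse-Gamma(3.5, 22.75).
The mode of Inverse-Gamma(a, b) is b/(a+1) = 22.75/4.5 ≈ 5.0556.

σ̂²_MAP = 5.0556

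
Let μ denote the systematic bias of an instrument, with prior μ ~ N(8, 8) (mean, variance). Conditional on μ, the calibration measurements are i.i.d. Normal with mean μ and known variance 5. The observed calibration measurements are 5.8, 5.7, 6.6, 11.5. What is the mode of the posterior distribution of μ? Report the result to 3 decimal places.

n = 4; x̄ = (5.8 + 5.7 + 6.6 + 11.5)/4 = 29.6/4 = 7.4.
For a Normal prior and Normal likelihood with known variance, the posterior is Normal; its mode equals its mean, the precision-weighted average.
Prior precision 1/σ₀² = 1/8 = 0.125; data precision n/σ² = 4/5 = 0.8.
μ̂ = (0.125·8 + 0.8·7.4) / (0.125 + 0.8) = 6.92/0.925 = 1384/185 ≈ 7.481.

μ̂_MAP = 7.481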